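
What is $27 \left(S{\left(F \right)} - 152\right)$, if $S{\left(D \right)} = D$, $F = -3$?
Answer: $-4185$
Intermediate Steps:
$27 \left(S{\left(F \right)} - 152\right) = 27 \left(-3 - 152\right) = 27 \left(-155\right) = -4185$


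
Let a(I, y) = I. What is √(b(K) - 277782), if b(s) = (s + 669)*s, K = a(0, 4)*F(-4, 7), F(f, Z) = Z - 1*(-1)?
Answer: I*√277782 ≈ 527.05*I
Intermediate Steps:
F(f, Z) = 1 + Z (F(f, Z) = Z + 1 = 1 + Z)
K = 0 (K = 0*(1 + 7) = 0*8 = 0)
b(s) = s*(669 + s) (b(s) = (669 + s)*s = s*(669 + s))
√(b(K) - 277782) = √(0*(669 + 0) - 277782) = √(0*669 - 277782) = √(0 - 277782) = √(-277782) = I*√277782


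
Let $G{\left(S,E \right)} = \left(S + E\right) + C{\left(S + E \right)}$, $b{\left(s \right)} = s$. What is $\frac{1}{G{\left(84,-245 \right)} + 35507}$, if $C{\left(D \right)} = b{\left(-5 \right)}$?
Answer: $\frac{1}{35341} \approx 2.8296 \cdot 10^{-5}$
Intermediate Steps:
$C{\left(D \right)} = -5$
$G{\left(S,E \right)} = -5 + E + S$ ($G{\left(S,E \right)} = \left(S + E\right) - 5 = \left(E + S\right) - 5 = -5 + E + S$)
$\frac{1}{G{\left(84,-245 \right)} + 35507} = \frac{1}{\left(-5 - 245 + 84\right) + 35507} = \frac{1}{-166 + 35507} = \frac{1}{35341}$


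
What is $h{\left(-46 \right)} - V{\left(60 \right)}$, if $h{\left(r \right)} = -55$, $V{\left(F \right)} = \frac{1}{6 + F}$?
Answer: $- \frac{3631}{66} \approx -55.015$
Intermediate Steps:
$h{\left(-46 \right)} - V{\left(60 \right)} = -55 - \frac{1}{6 + 60} = -55 - \frac{1}{66} = - \frac{3631}{66}$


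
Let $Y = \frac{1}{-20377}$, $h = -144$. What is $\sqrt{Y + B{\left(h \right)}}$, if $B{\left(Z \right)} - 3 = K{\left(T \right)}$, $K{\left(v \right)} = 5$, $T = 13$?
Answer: $\frac{\sqrt{3321756655}}{20377} \approx 2.8284$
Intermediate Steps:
$Y = - \frac{1}{20377} \approx -4.9075 \cdot 10^{-5}$
$B{\left(Z \right)} = 8$ ($B{\left(Z \right)} = 3 + 5 = 8$)
$\sqrt{Y + B{\left(h \right)}} = \sqrt{- \frac{1}{20377} + 8} = \sqrt{\frac{163015}{20377}} = \frac{\sqrt{3321756655}}{20377}$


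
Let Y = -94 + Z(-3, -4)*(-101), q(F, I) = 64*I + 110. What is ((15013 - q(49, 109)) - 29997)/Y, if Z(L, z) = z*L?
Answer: 11035/653 ≈ 16.899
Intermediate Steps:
q(F, I) = 110 + 64*I
Z(L, z) = L*z
Y = -1306 (Y = -94 - 3*(-4)*(-101) = -94 + 12*(-101) = -94 - 1212 = -1306)
((15013 - q(49, 109)) - 29997)/Y = ((15013 - (110 + 64*109)) - 29997)/(-1306) = ((15013 - (110 + 6976)) - 29997)*(-1/1306) = ((15013 - 1*7086) - 29997)*(-1/1306) = ((15013 - 7086) - 29997)*(-1/1306) = (7927 - 29997)*(-1/1306) = -22070*(-1/1306) = 11035/653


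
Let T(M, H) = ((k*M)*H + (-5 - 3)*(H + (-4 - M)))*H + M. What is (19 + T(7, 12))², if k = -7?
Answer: 50779876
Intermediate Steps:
T(M, H) = M + H*(32 - 8*H + 8*M - 7*H*M) (T(M, H) = ((-7*M)*H + (-5 - 3)*(H + (-4 - M)))*H + M = (-7*H*M - 8*(-4 + H - M))*H + M = (-7*H*M + (32 - 8*H + 8*M))*H + M = (32 - 8*H + 8*M - 7*H*M)*H + M = H*(32 - 8*H + 8*M - 7*H*M) + M = M + H*(32 - 8*H + 8*M - 7*H*M))
(19 + T(7, 12))² = (19 + (7 - 8*12² + 32*12 - 7*7*12² + 8*12*7))² = (19 + (7 - 8*144 + 384 - 7*7*144 + 672))² = (19 + (7 - 1152 + 384 - 7056 + 672))² = (19 - 7145)² = (-7126)² = 50779876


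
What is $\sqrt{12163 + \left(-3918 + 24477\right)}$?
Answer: $\sqrt{32722} \approx 180.89$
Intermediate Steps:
$\sqrt{12163 + \left(-3918 + 24477\right)} = \sqrt{12163 + 20559} = \sqrt{32722}$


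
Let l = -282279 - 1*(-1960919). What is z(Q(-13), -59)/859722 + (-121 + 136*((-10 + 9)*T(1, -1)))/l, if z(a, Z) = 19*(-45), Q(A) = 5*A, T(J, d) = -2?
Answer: -217569863/240527289680 ≈ -0.00090455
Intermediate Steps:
l = 1678640 (l = -282279 + 1960919 = 1678640)
z(a, Z) = -855
z(Q(-13), -59)/859722 + (-121 + 136*((-10 + 9)*T(1, -1)))/l = -855/859722 + (-121 + 136*((-10 + 9)*(-2)))/1678640 = -855*1/859722 + (-121 + 136*(-1*(-2)))*(1/1678640) = -285/286574 + (-121 + 136*2)*(1/1678640) = -285/286574 + (-121 + 272)*(1/1678640) = -285/286574 + 151*(1/1678640) = -285/286574 + 151/1678640 = -217569863/240527289680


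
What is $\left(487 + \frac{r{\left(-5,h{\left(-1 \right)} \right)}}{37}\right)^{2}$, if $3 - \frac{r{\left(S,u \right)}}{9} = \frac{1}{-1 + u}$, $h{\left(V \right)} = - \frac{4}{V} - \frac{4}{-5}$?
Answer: $\frac{117531723241}{494209} \approx 2.3782 \cdot 10^{5}$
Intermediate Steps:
$h{\left(V \right)} = \frac{4}{5} - \frac{4}{V}$ ($h{\left(V \right)} = - \frac{4}{V} - - \frac{4}{5} = - \frac{4}{V} + \frac{4}{5} = \frac{4}{5} - \frac{4}{V}$)
$r{\left(S,u \right)} = 27 - \frac{9}{-1 + u}$
$\left(487 + \frac{r{\left(-5,h{\left(-1 \right)} \right)}}{37}\right)^{2} = \left(487 + \frac{9 \frac{1}{-1 - \left(- \frac{4}{5} + \frac{4}{-1}\right)} \left(-4 + 3 \left(\frac{4}{5} - \frac{4}{-1}\right)\right)}{37}\right)^{2} = \left(487 + \frac{9 \left(-4 + 3 \left(\frac{4}{5} - -4\right)\right)}{-1 + \left(\frac{4}{5} - -4\right)} \frac{1}{37}\right)^{2} = \left(487 + \frac{9 \left(-4 + 3 \left(\frac{4}{5} + 4\right)\right)}{-1 + \left(\frac{4}{5} + 4\right)} \frac{1}{37}\right)^{2} = \left(487 + \frac{9 \left(-4 + 3 \cdot \frac{24}{5}\right)}{-1 + \frac{24}{5}} \cdot \frac{1}{37}\right)^{2} = \left(487 + \frac{9 \left(-4 + \frac{72}{5}\right)}{\frac{19}{5}} \cdot \frac{1}{37}\right)^{2} = \left(487 + 9 \cdot \frac{5}{19} \cdot \frac{52}{5} \cdot \frac{1}{37}\right)^{2} = \left(487 + \frac{468}{19} \cdot \frac{1}{37}\right)^{2} = \left(487 + \frac{468}{703}\right)^{2} = \left(\frac{342829}{703}\right)^{2} = \frac{117531723241}{494209}$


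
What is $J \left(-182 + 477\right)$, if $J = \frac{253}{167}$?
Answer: $\frac{74635}{167} \approx 446.92$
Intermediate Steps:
$J = \frac{253}{167}$ ($J = 253 \cdot \frac{1}{167} = \frac{253}{167} \approx 1.515$)
$J \left(-182 + 477\right) = \frac{253 \left(-182 + 477\right)}{167} = \frac{253}{167} \cdot 295 = \frac{74635}{167}$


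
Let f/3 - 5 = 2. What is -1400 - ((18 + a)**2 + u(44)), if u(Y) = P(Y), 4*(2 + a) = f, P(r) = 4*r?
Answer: -32441/16 ≈ -2027.6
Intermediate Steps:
f = 21 (f = 15 + 3*2 = 15 + 6 = 21)
a = 13/4 (a = -2 + (1/4)*21 = -2 + 21/4 = 13/4 ≈ 3.2500)
u(Y) = 4*Y
-1400 - ((18 + a)**2 + u(44)) = -1400 - ((18 + 13/4)**2 + 4*44) = -1400 - ((85/4)**2 + 176) = -1400 - (7225/16 + 176) = -1400 - 1*10041/16 = -1400 - 10041/16 = -32441/16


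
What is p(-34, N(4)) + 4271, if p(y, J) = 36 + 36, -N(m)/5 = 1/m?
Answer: 4343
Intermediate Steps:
N(m) = -5/m
p(y, J) = 72
p(-34, N(4)) + 4271 = 72 + 4271 = 4343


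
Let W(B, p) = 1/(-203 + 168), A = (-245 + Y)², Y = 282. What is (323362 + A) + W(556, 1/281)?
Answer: 11365584/35 ≈ 3.2473e+5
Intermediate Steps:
A = 1369 (A = (-245 + 282)² = 37² = 1369)
W(B, p) = -1/35 (W(B, p) = 1/(-35) = -1/35)
(323362 + A) + W(556, 1/281) = (323362 + 1369) - 1/35 = 324731 - 1/35 = 11365584/35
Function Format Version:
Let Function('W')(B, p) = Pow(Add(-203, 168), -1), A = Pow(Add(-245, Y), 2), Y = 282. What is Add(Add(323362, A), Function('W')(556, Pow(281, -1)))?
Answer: Rational(11365584, 35) ≈ 3.2473e+5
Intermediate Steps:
A = 1369 (A = Pow(Add(-245, 282), 2) = Pow(37, 2) = 1369)
Function('W')(B, p) = Rational(-1, 35) (Function('W')(B, p) = Pow(-35, -1) = Rational(-1, 35))
Add(Add(323362, A), Function('W')(556, Pow(281, -1))) = Add(Add(323362, 1369), Rational(-1, 35)) = Add(324731, Rational(-1, 35)) = Rational(11365584, 35)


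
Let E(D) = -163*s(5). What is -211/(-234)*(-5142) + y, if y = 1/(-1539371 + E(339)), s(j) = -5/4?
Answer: -123699109491/26678899 ≈ -4636.6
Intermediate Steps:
s(j) = -5/4 (s(j) = -5*1/4 = -5/4)
E(D) = 815/4 (E(D) = -163*(-5/4) = 815/4)
y = -4/6156669 (y = 1/(-1539371 + 815/4) = 1/(-6156669/4) = -4/6156669 ≈ -6.4970e-7)
-211/(-234)*(-5142) + y = -211/(-234)*(-5142) - 4/6156669 = -211*(-1/234)*(-5142) - 4/6156669 = (211/234)*(-5142) - 4/6156669 = -180827/39 - 4/6156669 = -123699109491/26678899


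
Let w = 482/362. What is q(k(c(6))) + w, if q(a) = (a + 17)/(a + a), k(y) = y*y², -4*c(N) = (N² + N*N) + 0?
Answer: 3863539/2111184 ≈ 1.8300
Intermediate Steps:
c(N) = -N²/2 (c(N) = -((N² + N*N) + 0)/4 = -((N² + N²) + 0)/4 = -(2*N² + 0)/4 = -N²/2)
k(y) = y³
w = 241/181 (w = 482*(1/362) = 241/181 ≈ 1.3315)
q(a) = (17 + a)/(2*a) (q(a) = (17 + a)/((2*a)) = (17 + a)*(1/(2*a)) = (17 + a)/(2*a))
q(k(c(6))) + w = (17 + (-½*6²)³)/(2*((-½*6²)³)) + 241/181 = (17 + (-½*36)³)/(2*((-½*36)³)) + 241/181 = (17 + (-18)³)/(2*((-18)³)) + 241/181 = (½)*(17 - 5832)/(-5832) + 241/181 = (½)*(-1/5832)*(-5815) + 241/181 = 5815/11664 + 241/181 = 3863539/2111184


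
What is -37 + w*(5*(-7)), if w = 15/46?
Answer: -2227/46 ≈ -48.413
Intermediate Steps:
w = 15/46 (w = 15*(1/46) = 15/46 ≈ 0.32609)
-37 + w*(5*(-7)) = -37 + 15*(5*(-7))/46 = -37 + (15/46)*(-35) = -37 - 525/46 = -2227/46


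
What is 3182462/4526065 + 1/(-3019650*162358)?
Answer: 312049523026701067/443793649206791100 ≈ 0.70314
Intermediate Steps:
3182462/4526065 + 1/(-3019650*162358) = 3182462*(1/4526065) - 1/3019650*1/162358 = 3182462/4526065 - 1/490264334700 = 312049523026701067/443793649206791100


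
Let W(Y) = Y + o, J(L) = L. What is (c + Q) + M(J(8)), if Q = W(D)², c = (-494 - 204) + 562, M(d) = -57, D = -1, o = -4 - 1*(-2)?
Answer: -184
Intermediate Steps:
o = -2 (o = -4 + 2 = -2)
W(Y) = -2 + Y (W(Y) = Y - 2 = -2 + Y)
c = -136 (c = -698 + 562 = -136)
Q = 9 (Q = (-2 - 1)² = (-3)² = 9)
(c + Q) + M(J(8)) = (-136 + 9) - 57 = -127 - 57 = -184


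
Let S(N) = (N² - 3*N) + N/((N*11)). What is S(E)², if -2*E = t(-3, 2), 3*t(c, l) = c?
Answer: 2601/1936 ≈ 1.3435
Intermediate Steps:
t(c, l) = c/3
E = ½ (E = -(-3)/6 = -½*(-1) = ½ ≈ 0.50000)
S(N) = 1/11 + N² - 3*N (S(N) = (N² - 3*N) + N/((11*N)) = (N² - 3*N) + N*(1/(11*N)) = (N² - 3*N) + 1/11 = 1/11 + N² - 3*N)
S(E)² = (1/11 + (½)² - 3*½)² = (1/11 + ¼ - 3/2)² = (-51/44)² = 2601/1936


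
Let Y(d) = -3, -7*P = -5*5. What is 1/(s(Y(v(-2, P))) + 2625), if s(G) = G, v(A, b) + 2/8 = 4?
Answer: 1/2622 ≈ 0.00038139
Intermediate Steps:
P = 25/7 (P = -(-5)*5/7 = -⅐*(-25) = 25/7 ≈ 3.5714)
v(A, b) = 15/4 (v(A, b) = -¼ + 4 = 15/4)
1/(s(Y(v(-2, P))) + 2625) = 1/(-3 + 2625) = 1/2622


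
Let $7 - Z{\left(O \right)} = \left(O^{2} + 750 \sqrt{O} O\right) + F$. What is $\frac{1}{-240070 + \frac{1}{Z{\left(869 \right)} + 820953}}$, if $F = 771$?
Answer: $- \frac{88616536794748925148}{21274171988315390071552319} + \frac{651750 \sqrt{869}}{21274171988315390071552319} \approx -4.1654 \cdot 10^{-6}$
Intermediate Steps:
$Z{\left(O \right)} = -764 - O^{2} - 750 O^{\frac{3}{2}}$ ($Z{\left(O \right)} = 7 - \left(\left(O^{2} + 750 \sqrt{O} O\right) + 771\right) = 7 - \left(\left(O^{2} + 750 O^{\frac{3}{2}}\right) + 771\right) = 7 - \left(771 + O^{2} + 750 O^{\frac{3}{2}}\right) = -764 - O^{2} - 750 O^{\frac{3}{2}}$)
$\frac{1}{-240070 + \frac{1}{Z{\left(869 \right)} + 820953}} = \frac{1}{-240070 + \frac{1}{\left(-764 - 869^{2} - 750 \cdot 869^{\frac{3}{2}}\right) + 820953}} = \frac{1}{-240070 + \frac{1}{\left(-764 - 755161 - 750 \cdot 869 \sqrt{869}\right) + 820953}} = \frac{1}{-240070 + \frac{1}{\left(-764 - 755161 - 651750 \sqrt{869}\right) + 820953}} = \frac{1}{-240070 + \frac{1}{\left(-755925 - 651750 \sqrt{869}\right) + 820953}} = \frac{1}{-240070 + \frac{1}{65028 - 651750 \sqrt{869}}}$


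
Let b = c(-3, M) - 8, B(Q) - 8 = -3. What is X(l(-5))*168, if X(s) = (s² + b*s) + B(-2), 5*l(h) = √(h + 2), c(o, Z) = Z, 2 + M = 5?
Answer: 20496/25 - 168*I*√3 ≈ 819.84 - 290.98*I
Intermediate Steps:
M = 3 (M = -2 + 5 = 3)
B(Q) = 5 (B(Q) = 8 - 3 = 5)
b = -5 (b = 3 - 8 = -5)
l(h) = √(2 + h)/5 (l(h) = √(h + 2)/5 = √(2 + h)/5)
X(s) = 5 + s² - 5*s (X(s) = (s² - 5*s) + 5 = 5 + s² - 5*s)
X(l(-5))*168 = (5 + (√(2 - 5)/5)² - √(2 - 5))*168 = (5 + (√(-3)/5)² - √(-3))*168 = (5 + ((I*√3)/5)² - I*√3)*168 = (5 + (I*√3/5)² - I*√3)*168 = (5 - 3/25 - I*√3)*168 = (122/25 - I*√3)*168 = 20496/25 - 168*I*√3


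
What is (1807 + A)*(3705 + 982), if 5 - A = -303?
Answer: 9913005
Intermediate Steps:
A = 308 (A = 5 - 1*(-303) = 5 + 303 = 308)
(1807 + A)*(3705 + 982) = (1807 + 308)*(3705 + 982) = 2115*4687 = 9913005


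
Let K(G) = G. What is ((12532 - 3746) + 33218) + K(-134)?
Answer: 41870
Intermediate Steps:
((12532 - 3746) + 33218) + K(-134) = ((12532 - 3746) + 33218) - 134 = (8786 + 33218) - 134 = 42004 - 134 = 41870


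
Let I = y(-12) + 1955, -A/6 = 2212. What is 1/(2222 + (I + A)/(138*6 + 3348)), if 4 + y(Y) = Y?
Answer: 4176/9267739 ≈ 0.00045060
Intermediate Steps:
A = -13272 (A = -6*2212 = -13272)
y(Y) = -4 + Y
I = 1939 (I = (-4 - 12) + 1955 = -16 + 1955 = 1939)
1/(2222 + (I + A)/(138*6 + 3348)) = 1/(2222 + (1939 - 13272)/(138*6 + 3348)) = 1/(2222 - 11333/(828 + 3348)) = 1/(2222 - 11333/4176) = 1/(9267739/4176) = 4176/9267739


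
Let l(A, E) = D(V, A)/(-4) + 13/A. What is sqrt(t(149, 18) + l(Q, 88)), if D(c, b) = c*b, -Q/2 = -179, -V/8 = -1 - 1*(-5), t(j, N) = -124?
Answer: sqrt(351174014)/358 ≈ 52.345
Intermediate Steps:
V = -32 (V = -8*(-1 - 1*(-5)) = -8*(-1 + 5) = -8*4 = -32)
Q = 358 (Q = -2*(-179) = 358)
D(c, b) = b*c
l(A, E) = 8*A + 13/A (l(A, E) = (A*(-32))/(-4) + 13/A = -32*A*(-1/4) + 13/A = 8*A + 13/A)
sqrt(t(149, 18) + l(Q, 88)) = sqrt(-124 + (8*358 + 13/358)) = sqrt(-124 + (2864 + 13*(1/358))) = sqrt(-124 + (2864 + 13/358)) = sqrt(-124 + 1025325/358) = sqrt(980933/358) = sqrt(351174014)/358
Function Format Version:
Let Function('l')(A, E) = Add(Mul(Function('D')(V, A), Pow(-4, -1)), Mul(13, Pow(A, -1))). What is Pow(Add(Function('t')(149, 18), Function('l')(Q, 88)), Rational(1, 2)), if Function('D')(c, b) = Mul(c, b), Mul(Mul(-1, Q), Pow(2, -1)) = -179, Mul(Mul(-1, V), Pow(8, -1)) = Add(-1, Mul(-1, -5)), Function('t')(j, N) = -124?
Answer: Mul(Rational(1, 358), Pow(351174014, Rational(1, 2))) ≈ 52.345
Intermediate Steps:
V = -32 (V = Mul(-8, Add(-1, Mul(-1, -5))) = Mul(-8, Add(-1, 5)) = Mul(-8, 4) = -32)
Q = 358 (Q = Mul(-2, -179) = 358)
Function('D')(c, b) = Mul(b, c)
Function('l')(A, E) = Add(Mul(8, A), Mul(13, Pow(A, -1))) (Function('l')(A, E) = Add(Mul(Mul(A, -32), Pow(-4, -1)), Mul(13, Pow(A, -1))) = Add(Mul(Mul(-32, A), Rational(-1, 4)), Mul(13, Pow(A, -1))) = Add(Mul(8, A), Mul(13, Pow(A, -1))))
Pow(Add(Function('t')(149, 18), Function('l')(Q, 88)), Rational(1, 2)) = Pow(Add(-124, Add(Mul(8, 358), Mul(13, Pow(358, -1)))), Rational(1, 2)) = Pow(Add(-124, Add(2864, Mul(13, Rational(1, 358)))), Rational(1, 2)) = Pow(Add(-124, Add(2864, Rational(13, 358))), Rational(1, 2)) = Pow(Add(-124, Rational(1025325, 358)), Rational(1, 2)) = Pow(Rational(980933, 358), Rational(1, 2)) = Mul(Rational(1, 358), Pow(351174014, Rational(1, 2)))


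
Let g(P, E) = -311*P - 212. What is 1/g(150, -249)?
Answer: -1/46862 ≈ -2.1339e-5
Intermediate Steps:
g(P, E) = -212 - 311*P
1/g(150, -249) = 1/(-212 - 311*150) = 1/(-212 - 46650) = 1/(-46862) = -1/46862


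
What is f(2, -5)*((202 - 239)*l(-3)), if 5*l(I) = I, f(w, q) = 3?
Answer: 333/5 ≈ 66.600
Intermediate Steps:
l(I) = I/5
f(2, -5)*((202 - 239)*l(-3)) = 3*((202 - 239)*((⅕)*(-3))) = 3*(-37*(-⅗)) = 3*(111/5) = 333/5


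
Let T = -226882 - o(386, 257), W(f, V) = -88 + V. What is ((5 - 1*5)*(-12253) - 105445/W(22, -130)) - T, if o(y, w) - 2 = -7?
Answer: 49564631/218 ≈ 2.2736e+5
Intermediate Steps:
o(y, w) = -5 (o(y, w) = 2 - 7 = -5)
T = -226877 (T = -226882 - 1*(-5) = -226882 + 5 = -226877)
((5 - 1*5)*(-12253) - 105445/W(22, -130)) - T = ((5 - 1*5)*(-12253) - 105445/(-88 - 130)) - 1*(-226877) = ((5 - 5)*(-12253) - 105445/(-218)) + 226877 = (0*(-12253) - 105445*(-1/218)) + 226877 = (0 + 105445/218) + 226877 = 105445/218 + 226877 = 49564631/218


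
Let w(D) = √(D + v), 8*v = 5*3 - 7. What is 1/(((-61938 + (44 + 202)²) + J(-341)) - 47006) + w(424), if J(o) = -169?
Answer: -1/48597 + 5*√17 ≈ 20.616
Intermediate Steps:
v = 1 (v = (5*3 - 7)/8 = (15 - 7)/8 = (⅛)*8 = 1)
w(D) = √(1 + D) (w(D) = √(D + 1) = √(1 + D))
1/(((-61938 + (44 + 202)²) + J(-341)) - 47006) + w(424) = 1/(((-61938 + (44 + 202)²) - 169) - 47006) + √(1 + 424) = 1/(((-61938 + 246²) - 169) - 47006) + √425 = 1/(((-61938 + 60516) - 169) - 47006) + 5*√17 = 1/((-1422 - 169) - 47006) + 5*√17 = 1/(-1591 - 47006) + 5*√17 = 1/(-48597) + 5*√17 = -1/48597 + 5*√17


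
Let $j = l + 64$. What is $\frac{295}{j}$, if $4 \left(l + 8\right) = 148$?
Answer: $\frac{295}{93} \approx 3.172$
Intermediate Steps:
$l = 29$ ($l = -8 + \frac{1}{4} \cdot 148 = -8 + 37 = 29$)
$j = 93$ ($j = 29 + 64 = 93$)
$\frac{295}{j} = \frac{295}{93}$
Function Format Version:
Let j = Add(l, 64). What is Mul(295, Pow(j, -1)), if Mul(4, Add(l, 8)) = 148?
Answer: Rational(295, 93) ≈ 3.1720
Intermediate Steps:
l = 29 (l = Add(-8, Mul(Rational(1, 4), 148)) = Add(-8, 37) = 29)
j = 93 (j = Add(29, 64) = 93)
Mul(295, Pow(j, -1)) = Mul(295, Pow(93, -1)) = Mul(295, Rational(1, 93)) = Rational(295, 93)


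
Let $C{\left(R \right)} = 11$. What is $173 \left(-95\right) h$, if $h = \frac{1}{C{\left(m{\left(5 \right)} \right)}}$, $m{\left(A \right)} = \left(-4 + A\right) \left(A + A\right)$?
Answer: $- \frac{16435}{11} \approx -1494.1$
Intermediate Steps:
$m{\left(A \right)} = 2 A \left(-4 + A\right)$ ($m{\left(A \right)} = \left(-4 + A\right) 2 A = 2 A \left(-4 + A\right)$)
$h = \frac{1}{11} \approx 0.090909$
$173 \left(-95\right) h = 173 \left(-95\right) \frac{1}{11} = \left(-16435\right) \frac{1}{11} = - \frac{16435}{11}$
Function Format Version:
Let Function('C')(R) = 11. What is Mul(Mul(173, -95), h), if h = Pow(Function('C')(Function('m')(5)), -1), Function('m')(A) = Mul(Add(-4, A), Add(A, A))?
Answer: Rational(-16435, 11) ≈ -1494.1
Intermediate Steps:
Function('m')(A) = Mul(2, A, Add(-4, A)) (Function('m')(A) = Mul(Add(-4, A), Mul(2, A)) = Mul(2, A, Add(-4, A)))
h = Rational(1, 11) (h = Pow(11, -1) = Rational(1, 11) ≈ 0.090909)
Mul(Mul(173, -95), h) = Mul(Mul(173, -95), Rational(1, 11)) = Mul(-16435, Rational(1, 11)) = Rational(-16435, 11)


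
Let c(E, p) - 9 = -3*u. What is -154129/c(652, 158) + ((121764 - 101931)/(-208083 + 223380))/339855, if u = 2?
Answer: -89031108691124/1732920645 ≈ -51376.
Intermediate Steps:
c(E, p) = 3 (c(E, p) = 9 - 3*2 = 9 - 6 = 3)
-154129/c(652, 158) + ((121764 - 101931)/(-208083 + 223380))/339855 = -154129/3 + ((121764 - 101931)/(-208083 + 223380))/339855 = -154129*⅓ + (19833/15297)*(1/339855) = -154129/3 + (19833*(1/15297))*(1/339855) = -154129/3 + (6611/5099)*(1/339855) = -154129/3 + 6611/1732920645 = -89031108691124/1732920645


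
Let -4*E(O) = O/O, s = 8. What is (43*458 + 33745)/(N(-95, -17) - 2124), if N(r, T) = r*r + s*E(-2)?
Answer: 53439/6899 ≈ 7.7459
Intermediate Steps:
E(O) = -¼ (E(O) = -O/(4*O) = -¼*1 = -¼)
N(r, T) = -2 + r² (N(r, T) = r*r + 8*(-¼) = r² - 2 = -2 + r²)
(43*458 + 33745)/(N(-95, -17) - 2124) = (43*458 + 33745)/((-2 + (-95)²) - 2124) = (19694 + 33745)/((-2 + 9025) - 2124) = 53439/(9023 - 2124) = 53439/6899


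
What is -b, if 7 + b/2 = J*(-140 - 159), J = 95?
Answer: 56824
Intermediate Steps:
b = -56824 (b = -14 + 2*(95*(-140 - 159)) = -14 + 2*(95*(-299)) = -14 + 2*(-28405) = -14 - 56810 = -56824)
-b = -1*(-56824) = 56824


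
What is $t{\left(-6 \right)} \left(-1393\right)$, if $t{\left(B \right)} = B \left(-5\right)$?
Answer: $-41790$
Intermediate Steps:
$t{\left(B \right)} = - 5 B$
$t{\left(-6 \right)} \left(-1393\right) = \left(-5\right) \left(-6\right) \left(-1393\right) = 30 \left(-1393\right) = -41790$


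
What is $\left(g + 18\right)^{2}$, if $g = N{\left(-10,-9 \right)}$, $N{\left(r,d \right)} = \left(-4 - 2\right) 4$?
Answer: $36$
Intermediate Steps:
$N{\left(r,d \right)} = -24$ ($N{\left(r,d \right)} = \left(-6\right) 4 = -24$)
$g = -24$
$\left(g + 18\right)^{2} = \left(-24 + 18\right)^{2} = \left(-6\right)^{2} = 36$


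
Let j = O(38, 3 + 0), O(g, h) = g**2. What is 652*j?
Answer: 941488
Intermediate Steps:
j = 1444 (j = 38**2 = 1444)
652*j = 652*1444 = 941488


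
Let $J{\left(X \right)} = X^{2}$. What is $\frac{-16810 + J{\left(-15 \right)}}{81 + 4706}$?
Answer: $- \frac{16585}{4787} \approx -3.4646$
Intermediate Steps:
$\frac{-16810 + J{\left(-15 \right)}}{81 + 4706} = \frac{-16810 + \left(-15\right)^{2}}{81 + 4706} = \frac{-16810 + 225}{4787} = \left(-16585\right) \frac{1}{4787} = - \frac{16585}{4787}$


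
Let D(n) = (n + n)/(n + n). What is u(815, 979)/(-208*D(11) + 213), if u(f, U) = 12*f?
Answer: 1956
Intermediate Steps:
D(n) = 1 (D(n) = (2*n)/((2*n)) = (2*n)*(1/(2*n)) = 1)
u(815, 979)/(-208*D(11) + 213) = (12*815)/(-208*1 + 213) = 9780/(-208 + 213) = 9780/5 = 9780*(⅕) = 1956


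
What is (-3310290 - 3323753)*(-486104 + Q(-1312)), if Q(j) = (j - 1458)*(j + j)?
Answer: -44994574026168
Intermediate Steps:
Q(j) = 2*j*(-1458 + j) (Q(j) = (-1458 + j)*(2*j) = 2*j*(-1458 + j))
(-3310290 - 3323753)*(-486104 + Q(-1312)) = (-3310290 - 3323753)*(-486104 + 2*(-1312)*(-1458 - 1312)) = -6634043*(-486104 + 2*(-1312)*(-2770)) = -6634043*(-486104 + 7268480) = -6634043*6782376 = -44994574026168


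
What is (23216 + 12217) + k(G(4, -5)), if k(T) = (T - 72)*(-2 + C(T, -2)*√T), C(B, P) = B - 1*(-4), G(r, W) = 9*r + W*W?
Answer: 35455 - 715*√61 ≈ 29871.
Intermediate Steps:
G(r, W) = W² + 9*r (G(r, W) = 9*r + W² = W² + 9*r)
C(B, P) = 4 + B (C(B, P) = B + 4 = 4 + B)
k(T) = (-72 + T)*(-2 + √T*(4 + T)) (k(T) = (T - 72)*(-2 + (4 + T)*√T) = (-72 + T)*(-2 + √T*(4 + T)))
(23216 + 12217) + k(G(4, -5)) = (23216 + 12217) + (144 + ((-5)² + 9*4)^(5/2) - 288*√((-5)² + 9*4) - 68*((-5)² + 9*4)^(3/2) - 2*((-5)² + 9*4)) = 35433 + (144 + (25 + 36)^(5/2) - 288*√(25 + 36) - 68*(25 + 36)^(3/2) - 2*(25 + 36)) = 35433 + (144 + 61^(5/2) - 288*√61 - 4148*√61 - 2*61) = 35433 + (144 + 3721*√61 - 288*√61 - 4148*√61 - 122) = 35433 + (22 - 715*√61) = 35455 - 715*√61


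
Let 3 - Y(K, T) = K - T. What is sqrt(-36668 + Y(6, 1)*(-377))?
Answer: I*sqrt(35914) ≈ 189.51*I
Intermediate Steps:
Y(K, T) = 3 + T - K (Y(K, T) = 3 - (K - T) = 3 + (T - K) = 3 + T - K)
sqrt(-36668 + Y(6, 1)*(-377)) = sqrt(-36668 + (3 + 1 - 1*6)*(-377)) = sqrt(-36668 + (3 + 1 - 6)*(-377)) = sqrt(-36668 - 2*(-377)) = sqrt(-36668 + 754) = sqrt(-35914) = I*sqrt(35914)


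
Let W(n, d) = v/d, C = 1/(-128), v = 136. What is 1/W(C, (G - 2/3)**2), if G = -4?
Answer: 49/306 ≈ 0.16013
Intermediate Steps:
C = -1/128 ≈ -0.0078125
W(n, d) = 136/d
1/W(C, (G - 2/3)**2) = 1/(136/((-4 - 2/3)**2)) = 1/(136/((-14/3)**2)) = 1/(136/(196/9)) = 1/(136*(9/196)) = 1/(306/49) = 49/306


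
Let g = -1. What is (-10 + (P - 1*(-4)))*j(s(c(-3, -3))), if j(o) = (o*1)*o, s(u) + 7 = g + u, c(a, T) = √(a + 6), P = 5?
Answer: -67 + 16*√3 ≈ -39.287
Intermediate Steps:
c(a, T) = √(6 + a)
s(u) = -8 + u (s(u) = -7 + (-1 + u) = -8 + u)
j(o) = o² (j(o) = o*o = o²)
(-10 + (P - 1*(-4)))*j(s(c(-3, -3))) = (-10 + (5 - 1*(-4)))*(-8 + √(6 - 3))² = (-10 + (5 + 4))*(-8 + √3)² = (-10 + 9)*(-8 + √3)² = -(-8 + √3)²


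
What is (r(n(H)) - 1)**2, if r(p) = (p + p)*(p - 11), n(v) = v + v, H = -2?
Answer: 14161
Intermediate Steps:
n(v) = 2*v
r(p) = 2*p*(-11 + p) (r(p) = (2*p)*(-11 + p) = 2*p*(-11 + p))
(r(n(H)) - 1)**2 = (2*(2*(-2))*(-11 + 2*(-2)) - 1)**2 = (2*(-4)*(-11 - 4) - 1)**2 = (2*(-4)*(-15) - 1)**2 = (120 - 1)**2 = 119**2 = 14161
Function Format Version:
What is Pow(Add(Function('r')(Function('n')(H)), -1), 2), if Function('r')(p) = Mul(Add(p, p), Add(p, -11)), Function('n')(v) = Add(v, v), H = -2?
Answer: 14161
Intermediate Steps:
Function('n')(v) = Mul(2, v)
Function('r')(p) = Mul(2, p, Add(-11, p)) (Function('r')(p) = Mul(Mul(2, p), Add(-11, p)) = Mul(2, p, Add(-11, p)))
Pow(Add(Function('r')(Function('n')(H)), -1), 2) = Pow(Add(Mul(2, Mul(2, -2), Add(-11, Mul(2, -2))), -1), 2) = Pow(Add(Mul(2, -4, Add(-11, -4)), -1), 2) = Pow(Add(Mul(2, -4, -15), -1), 2) = Pow(Add(120, -1), 2) = Pow(119, 2) = 14161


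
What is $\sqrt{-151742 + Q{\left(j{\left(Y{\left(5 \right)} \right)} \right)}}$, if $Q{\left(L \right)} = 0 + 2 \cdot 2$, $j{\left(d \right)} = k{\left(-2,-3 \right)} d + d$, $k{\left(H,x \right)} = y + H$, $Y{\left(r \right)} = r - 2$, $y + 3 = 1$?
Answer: $i \sqrt{151738} \approx 389.54 i$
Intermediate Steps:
$y = -2$ ($y = -3 + 1 = -2$)
$Y{\left(r \right)} = -2 + r$
$k{\left(H,x \right)} = -2 + H$
$j{\left(d \right)} = - 3 d$ ($j{\left(d \right)} = \left(-2 - 2\right) d + d = - 4 d + d = - 3 d$)
$Q{\left(L \right)} = 4$ ($Q{\left(L \right)} = 0 + 4 = 4$)
$\sqrt{-151742 + Q{\left(j{\left(Y{\left(5 \right)} \right)} \right)}} = \sqrt{-151742 + 4} = \sqrt{-151738} = i \sqrt{151738}$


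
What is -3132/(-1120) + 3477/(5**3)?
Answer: 214287/7000 ≈ 30.612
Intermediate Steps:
-3132/(-1120) + 3477/(5**3) = -3132*(-1/1120) + 3477/125 = 783/280 + 3477*(1/125) = 783/280 + 3477/125 = 214287/7000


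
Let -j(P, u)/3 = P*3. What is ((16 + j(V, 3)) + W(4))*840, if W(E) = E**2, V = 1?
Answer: 19320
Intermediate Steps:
j(P, u) = -9*P (j(P, u) = -3*P*3 = -9*P)
((16 + j(V, 3)) + W(4))*840 = ((16 - 9*1) + 4**2)*840 = ((16 - 9) + 16)*840 = (7 + 16)*840 = 23*840 = 19320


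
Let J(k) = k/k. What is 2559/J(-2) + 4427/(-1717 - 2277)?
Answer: 10216219/3994 ≈ 2557.9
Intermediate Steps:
J(k) = 1
2559/J(-2) + 4427/(-1717 - 2277) = 2559/1 + 4427/(-1717 - 2277) = 2559*1 + 4427/(-3994) = 2559 + 4427*(-1/3994) = 2559 - 4427/3994 = 10216219/3994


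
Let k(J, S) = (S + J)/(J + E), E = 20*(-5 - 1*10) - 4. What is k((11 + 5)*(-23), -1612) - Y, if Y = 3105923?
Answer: -173931523/56 ≈ -3.1059e+6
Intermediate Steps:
E = -304 (E = 20*(-5 - 10) - 4 = 20*(-15) - 4 = -300 - 4 = -304)
k(J, S) = (J + S)/(-304 + J) (k(J, S) = (S + J)/(J - 304) = (J + S)/(-304 + J))
k((11 + 5)*(-23), -1612) - Y = ((11 + 5)*(-23) - 1612)/(-304 + (11 + 5)*(-23)) - 1*3105923 = (16*(-23) - 1612)/(-304 + 16*(-23)) - 3105923 = (-368 - 1612)/(-304 - 368) - 3105923 = -1980/(-672) - 3105923 = -1/672*(-1980) - 3105923 = 165/56 - 3105923 = -173931523/56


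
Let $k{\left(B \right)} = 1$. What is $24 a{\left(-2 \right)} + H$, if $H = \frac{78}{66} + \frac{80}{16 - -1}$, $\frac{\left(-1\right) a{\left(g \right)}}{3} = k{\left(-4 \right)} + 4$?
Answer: $- \frac{66219}{187} \approx -354.11$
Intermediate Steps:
$a{\left(g \right)} = -15$ ($a{\left(g \right)} = - 3 \left(1 + 4\right) = \left(-3\right) 5 = -15$)
$H = \frac{1101}{187}$ ($H = 78 \cdot \frac{1}{66} + \frac{80}{16 + 1} = \frac{13}{11} + \frac{80}{17} = \frac{1101}{187} \approx 5.8877$)
$24 a{\left(-2 \right)} + H = 24 \left(-15\right) + \frac{1101}{187} = -360 + \frac{1101}{187} = - \frac{66219}{187}$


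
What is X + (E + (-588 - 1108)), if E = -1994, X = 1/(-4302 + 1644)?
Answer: -9808021/2658 ≈ -3690.0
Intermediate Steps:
X = -1/2658 (X = 1/(-2658) = -1/2658 ≈ -0.00037622)
X + (E + (-588 - 1108)) = -1/2658 + (-1994 + (-588 - 1108)) = -1/2658 + (-1994 - 1696) = -1/2658 - 3690 = -9808021/2658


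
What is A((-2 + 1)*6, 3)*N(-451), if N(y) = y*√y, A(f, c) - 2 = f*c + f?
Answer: 9922*I*√451 ≈ 2.1071e+5*I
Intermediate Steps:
A(f, c) = 2 + f + c*f (A(f, c) = 2 + (f*c + f) = 2 + (c*f + f) = 2 + (f + c*f) = 2 + f + c*f)
N(y) = y^(3/2)
A((-2 + 1)*6, 3)*N(-451) = (2 + (-2 + 1)*6 + 3*((-2 + 1)*6))*(-451)^(3/2) = (2 - 1*6 + 3*(-1*6))*(-451*I*√451) = (2 - 6 + 3*(-6))*(-451*I*√451) = (2 - 6 - 18)*(-451*I*√451) = -(-9922)*I*√451 = 9922*I*√451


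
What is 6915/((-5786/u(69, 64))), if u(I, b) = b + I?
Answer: -919695/5786 ≈ -158.95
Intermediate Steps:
u(I, b) = I + b
6915/((-5786/u(69, 64))) = 6915/((-5786/(69 + 64))) = 6915/((-5786/133)) = 6915/((-5786*1/133)) = 6915/(-5786/133) = 6915*(-133/5786) = -919695/5786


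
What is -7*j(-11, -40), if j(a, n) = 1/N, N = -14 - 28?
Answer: 1/6 ≈ 0.16667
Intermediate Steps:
N = -42
j(a, n) = -1/42 (j(a, n) = 1/(-42) = -1/42)
-7*j(-11, -40) = -7*(-1/42) = 1/6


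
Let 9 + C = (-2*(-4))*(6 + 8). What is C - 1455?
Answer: -1352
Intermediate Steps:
C = 103 (C = -9 + (-2*(-4))*(6 + 8) = -9 + 8*14 = -9 + 112 = 103)
C - 1455 = 103 - 1455 = -1352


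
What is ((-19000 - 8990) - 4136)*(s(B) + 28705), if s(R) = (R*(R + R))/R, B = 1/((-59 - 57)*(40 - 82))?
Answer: -1123211395003/1218 ≈ -9.2218e+8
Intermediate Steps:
B = 1/4872 (B = 1/(-116*(-42)) = 1/4872 ≈ 0.00020525)
s(R) = 2*R (s(R) = (R*(2*R))/R = (2*R²)/R = 2*R)
((-19000 - 8990) - 4136)*(s(B) + 28705) = ((-19000 - 8990) - 4136)*(2*(1/4872) + 28705) = (-27990 - 4136)*(1/2436 + 28705) = -32126*69925381/2436 = -1123211395003/1218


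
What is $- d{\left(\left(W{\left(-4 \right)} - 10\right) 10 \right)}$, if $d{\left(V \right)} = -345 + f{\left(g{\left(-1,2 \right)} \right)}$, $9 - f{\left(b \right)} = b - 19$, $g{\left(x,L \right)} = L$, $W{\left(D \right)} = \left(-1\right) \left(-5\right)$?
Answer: $319$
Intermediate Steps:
$W{\left(D \right)} = 5$
$f{\left(b \right)} = 28 - b$ ($f{\left(b \right)} = 9 - \left(b - 19\right) = 9 - \left(-19 + b\right) = 28 - b$)
$d{\left(V \right)} = -319$ ($d{\left(V \right)} = -345 + \left(28 - 2\right) = -345 + 26 = -319$)
$- d{\left(\left(W{\left(-4 \right)} - 10\right) 10 \right)} = \left(-1\right) \left(-319\right) = 319$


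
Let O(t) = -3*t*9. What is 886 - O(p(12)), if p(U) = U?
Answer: 1210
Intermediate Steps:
O(t) = -27*t
886 - O(p(12)) = 886 - (-27)*12 = 886 - 1*(-324) = 886 + 324 = 1210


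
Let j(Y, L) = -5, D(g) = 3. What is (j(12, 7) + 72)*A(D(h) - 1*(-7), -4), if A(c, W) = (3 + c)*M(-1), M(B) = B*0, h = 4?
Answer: 0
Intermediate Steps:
M(B) = 0
A(c, W) = 0 (A(c, W) = (3 + c)*0 = 0)
(j(12, 7) + 72)*A(D(h) - 1*(-7), -4) = (-5 + 72)*0 = 67*0 = 0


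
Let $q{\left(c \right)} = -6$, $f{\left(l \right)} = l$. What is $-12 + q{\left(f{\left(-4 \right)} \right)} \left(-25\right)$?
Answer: $138$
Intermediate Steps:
$-12 + q{\left(f{\left(-4 \right)} \right)} \left(-25\right) = -12 - -150 = -12 + 150 = 138$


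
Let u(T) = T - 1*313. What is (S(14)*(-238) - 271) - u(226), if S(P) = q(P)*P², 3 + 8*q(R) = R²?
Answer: -1125567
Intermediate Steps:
q(R) = -3/8 + R²/8
S(P) = P²*(-3/8 + P²/8) (S(P) = (-3/8 + P²/8)*P² = P²*(-3/8 + P²/8))
u(T) = -313 + T (u(T) = T - 313 = -313 + T)
(S(14)*(-238) - 271) - u(226) = (((⅛)*14²*(-3 + 14²))*(-238) - 271) - (-313 + 226) = (((⅛)*196*(-3 + 196))*(-238) - 271) - 1*(-87) = (((⅛)*196*193)*(-238) - 271) + 87 = ((9457/2)*(-238) - 271) + 87 = (-1125383 - 271) + 87 = -1125654 + 87 = -1125567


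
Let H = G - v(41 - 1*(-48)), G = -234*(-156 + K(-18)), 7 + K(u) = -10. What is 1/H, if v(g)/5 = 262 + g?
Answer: 1/38727 ≈ 2.5822e-5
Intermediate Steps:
K(u) = -17 (K(u) = -7 - 10 = -17)
v(g) = 1310 + 5*g (v(g) = 5*(262 + g) = 1310 + 5*g)
G = 40482 (G = -234*(-156 - 17) = -234*(-173) = 40482)
H = 38727 (H = 40482 - (1310 + 5*(41 - 1*(-48))) = 40482 - (1310 + 5*(41 + 48)) = 40482 - (1310 + 5*89) = 40482 - (1310 + 445) = 40482 - 1*1755 = 40482 - 1755 = 38727)
1/H = 1/38727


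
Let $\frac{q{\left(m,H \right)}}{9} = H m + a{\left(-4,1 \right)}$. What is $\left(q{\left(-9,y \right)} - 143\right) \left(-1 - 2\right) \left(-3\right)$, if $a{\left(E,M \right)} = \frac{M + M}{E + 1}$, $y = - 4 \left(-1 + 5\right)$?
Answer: $10323$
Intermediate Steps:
$y = -16$ ($y = \left(-4\right) 4 = -16$)
$a{\left(E,M \right)} = \frac{2 M}{1 + E}$
$q{\left(m,H \right)} = -6 + 9 H m$ ($q{\left(m,H \right)} = 9 \left(H m + 2 \cdot 1 \frac{1}{1 - 4}\right) = 9 \left(H m + 2 \cdot 1 \frac{1}{-3}\right) = 9 \left(H m + 2 \cdot 1 \left(- \frac{1}{3}\right)\right) = 9 \left(H m - \frac{2}{3}\right) = 9 \left(- \frac{2}{3} + H m\right) = -6 + 9 H m$)
$\left(q{\left(-9,y \right)} - 143\right) \left(-1 - 2\right) \left(-3\right) = \left(\left(-6 + 9 \left(-16\right) \left(-9\right)\right) - 143\right) \left(-1 - 2\right) \left(-3\right) = \left(\left(-6 + 1296\right) - 143\right) \left(\left(-3\right) \left(-3\right)\right) = \left(1290 - 143\right) 9 = 1147 \cdot 9 = 10323$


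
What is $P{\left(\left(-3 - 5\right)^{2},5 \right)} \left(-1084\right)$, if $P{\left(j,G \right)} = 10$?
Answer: $-10840$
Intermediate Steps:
$P{\left(\left(-3 - 5\right)^{2},5 \right)} \left(-1084\right) = 10 \left(-1084\right) = -10840$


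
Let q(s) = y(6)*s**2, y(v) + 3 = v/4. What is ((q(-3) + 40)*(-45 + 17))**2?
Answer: 550564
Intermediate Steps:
y(v) = -3 + v/4
q(s) = -3*s**2/2 (q(s) = (-3 + (1/4)*6)*s**2 = (-3 + 3/2)*s**2 = -3*s**2/2)
((q(-3) + 40)*(-45 + 17))**2 = ((-3/2*(-3)**2 + 40)*(-45 + 17))**2 = ((-3/2*9 + 40)*(-28))**2 = ((-27/2 + 40)*(-28))**2 = ((53/2)*(-28))**2 = (-742)**2 = 550564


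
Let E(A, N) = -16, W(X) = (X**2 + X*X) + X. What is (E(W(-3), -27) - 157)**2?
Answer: 29929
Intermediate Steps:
W(X) = X + 2*X**2 (W(X) = (X**2 + X**2) + X = 2*X**2 + X = X + 2*X**2)
(E(W(-3), -27) - 157)**2 = (-16 - 157)**2 = (-173)**2 = 29929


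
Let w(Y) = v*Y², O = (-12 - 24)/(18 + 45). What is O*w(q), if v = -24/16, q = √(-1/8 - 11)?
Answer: -267/28 ≈ -9.5357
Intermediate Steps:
O = -4/7 (O = -36/63 = -36*1/63 = -4/7 ≈ -0.57143)
q = I*√178/4 (q = √(-1*⅛ - 11) = √(-⅛ - 11) = √(-89/8) = I*√178/4 ≈ 3.3354*I)
v = -3/2 (v = -24*1/16 = -3/2 ≈ -1.5000)
w(Y) = -3*Y²/2
O*w(q) = -(-6)*(I*√178/4)²/7 = -(-6)*(-89)/(7*8) = -4/7*267/16 = -267/28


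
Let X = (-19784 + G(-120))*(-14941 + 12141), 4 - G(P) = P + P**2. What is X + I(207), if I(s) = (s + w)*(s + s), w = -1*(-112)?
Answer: 95500066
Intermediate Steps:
w = 112
I(s) = 2*s*(112 + s) (I(s) = (s + 112)*(s + s) = (112 + s)*(2*s) = 2*s*(112 + s))
G(P) = 4 - P - P**2 (G(P) = 4 - (P + P**2) = 4 + (-P - P**2) = 4 - P - P**2)
X = 95368000 (X = (-19784 + (4 - 1*(-120) - 1*(-120)**2))*(-14941 + 12141) = (-19784 + (4 + 120 - 1*14400))*(-2800) = (-19784 + (4 + 120 - 14400))*(-2800) = (-19784 - 14276)*(-2800) = -34060*(-2800) = 95368000)
X + I(207) = 95368000 + 2*207*(112 + 207) = 95368000 + 2*207*319 = 95368000 + 132066 = 95500066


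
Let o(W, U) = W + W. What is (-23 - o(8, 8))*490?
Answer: -19110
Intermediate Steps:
o(W, U) = 2*W
(-23 - o(8, 8))*490 = (-23 - 2*8)*490 = (-23 - 1*16)*490 = (-23 - 16)*490 = -39*490 = -19110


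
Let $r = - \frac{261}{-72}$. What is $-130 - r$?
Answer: $- \frac{1069}{8} \approx -133.63$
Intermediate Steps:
$r = \frac{29}{8}$ ($r = \left(-261\right) \left(- \frac{1}{72}\right) = \frac{29}{8} \approx 3.625$)
$-130 - r = -130 - \frac{29}{8} = - \frac{1069}{8}$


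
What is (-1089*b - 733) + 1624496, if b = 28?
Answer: 1593271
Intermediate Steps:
(-1089*b - 733) + 1624496 = (-1089*28 - 733) + 1624496 = (-30492 - 733) + 1624496 = -31225 + 1624496 = 1593271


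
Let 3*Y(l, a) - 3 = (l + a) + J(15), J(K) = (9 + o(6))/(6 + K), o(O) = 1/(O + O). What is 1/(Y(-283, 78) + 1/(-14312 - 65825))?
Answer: -60583572/4070559671 ≈ -0.014883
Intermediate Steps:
o(O) = 1/(2*O)
J(K) = 109/(12*(6 + K)) (J(K) = (9 + (1/2)/6)/(6 + K) = (9 + (1/2)*(1/6))/(6 + K) = (9 + 1/12)/(6 + K) = 109/(12*(6 + K)))
Y(l, a) = 865/756 + a/3 + l/3 (Y(l, a) = 1 + ((l + a) + 109/(12*(6 + 15)))/3 = 1 + ((a + l) + (109/12)/21)/3 = 1 + ((a + l) + (109/12)*(1/21))/3 = 1 + ((a + l) + 109/252)/3 = 1 + (109/252 + a + l)/3 = 1 + (109/756 + a/3 + l/3) = 865/756 + a/3 + l/3)
1/(Y(-283, 78) + 1/(-14312 - 65825)) = 1/((865/756 + (1/3)*78 + (1/3)*(-283)) + 1/(-14312 - 65825)) = 1/((865/756 + 26 - 283/3) + 1/(-80137)) = 1/(-50795/756 - 1/80137) = 1/(-4070559671/60583572) = -60583572/4070559671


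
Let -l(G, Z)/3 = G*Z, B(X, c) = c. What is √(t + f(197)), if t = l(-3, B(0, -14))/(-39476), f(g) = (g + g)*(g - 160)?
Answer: √5679424495726/19738 ≈ 120.74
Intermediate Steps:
f(g) = 2*g*(-160 + g) (f(g) = (2*g)*(-160 + g) = 2*g*(-160 + g))
l(G, Z) = -3*G*Z
t = 63/19738 (t = -3*(-3)*(-14)/(-39476) = -126*(-1/39476) = 63/19738 ≈ 0.0031918)
√(t + f(197)) = √(63/19738 + 2*197*(-160 + 197)) = √(63/19738 + 2*197*37) = √(63/19738 + 14578) = √(287740627/19738) = √5679424495726/19738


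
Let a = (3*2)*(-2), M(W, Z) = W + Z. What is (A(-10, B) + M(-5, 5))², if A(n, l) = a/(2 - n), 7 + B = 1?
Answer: 1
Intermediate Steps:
a = -12 (a = 6*(-2) = -12)
B = -6 (B = -7 + 1 = -6)
A(n, l) = -12/(2 - n)
(A(-10, B) + M(-5, 5))² = (12/(-2 - 10) + (-5 + 5))² = (12/(-12) + 0)² = (12*(-1/12) + 0)² = (-1 + 0)² = (-1)² = 1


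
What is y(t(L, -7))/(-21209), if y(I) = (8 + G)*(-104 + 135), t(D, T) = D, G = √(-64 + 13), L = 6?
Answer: -248/21209 - 31*I*√51/21209 ≈ -0.011693 - 0.010438*I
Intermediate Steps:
G = I*√51 (G = √(-51) = I*√51 ≈ 7.1414*I)
y(I) = 248 + 31*I*√51 (y(I) = (8 + I*√51)*(-104 + 135) = (8 + I*√51)*31 = 248 + 31*I*√51)
y(t(L, -7))/(-21209) = (248 + 31*I*√51)/(-21209) = (248 + 31*I*√51)*(-1/21209) = -248/21209 - 31*I*√51/21209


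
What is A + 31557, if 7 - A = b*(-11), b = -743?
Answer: 23391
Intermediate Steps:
A = -8166 (A = 7 - (-743)*(-11) = 7 - 1*8173 = 7 - 8173 = -8166)
A + 31557 = -8166 + 31557 = 23391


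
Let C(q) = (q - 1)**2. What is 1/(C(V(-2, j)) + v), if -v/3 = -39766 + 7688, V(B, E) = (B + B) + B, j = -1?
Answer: 1/96283 ≈ 1.0386e-5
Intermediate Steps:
V(B, E) = 3*B (V(B, E) = 2*B + B = 3*B)
C(q) = (-1 + q)**2
v = 96234 (v = -3*(-39766 + 7688) = -3*(-32078) = 96234)
1/(C(V(-2, j)) + v) = 1/((-1 + 3*(-2))**2 + 96234) = 1/((-1 - 6)**2 + 96234) = 1/((-7)**2 + 96234) = 1/(49 + 96234) = 1/96283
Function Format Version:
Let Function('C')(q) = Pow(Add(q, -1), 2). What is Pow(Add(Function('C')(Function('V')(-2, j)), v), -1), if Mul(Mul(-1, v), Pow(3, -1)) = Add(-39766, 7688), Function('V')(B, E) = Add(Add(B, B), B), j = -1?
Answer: Rational(1, 96283) ≈ 1.0386e-5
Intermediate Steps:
Function('V')(B, E) = Mul(3, B) (Function('V')(B, E) = Add(Mul(2, B), B) = Mul(3, B))
Function('C')(q) = Pow(Add(-1, q), 2)
v = 96234 (v = Mul(-3, Add(-39766, 7688)) = Mul(-3, -32078) = 96234)
Pow(Add(Function('C')(Function('V')(-2, j)), v), -1) = Pow(Add(Pow(Add(-1, Mul(3, -2)), 2), 96234), -1) = Pow(Add(Pow(Add(-1, -6), 2), 96234), -1) = Pow(Add(Pow(-7, 2), 96234), -1) = Pow(Add(49, 96234), -1) = Pow(96283, -1) = Rational(1, 96283)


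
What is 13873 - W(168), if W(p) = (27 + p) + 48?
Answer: 13630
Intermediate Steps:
W(p) = 75 + p
13873 - W(168) = 13873 - (75 + 168) = 13873 - 1*243 = 13873 - 243 = 13630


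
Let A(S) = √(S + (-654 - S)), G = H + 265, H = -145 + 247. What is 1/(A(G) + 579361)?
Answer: 579361/335659168975 - I*√654/335659168975 ≈ 1.726e-6 - 7.6189e-11*I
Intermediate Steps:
H = 102
G = 367 (G = 102 + 265 = 367)
A(S) = I*√654 (A(S) = √(-654) = I*√654)
1/(A(G) + 579361) = 1/(I*√654 + 579361) = 1/(579361 + I*√654)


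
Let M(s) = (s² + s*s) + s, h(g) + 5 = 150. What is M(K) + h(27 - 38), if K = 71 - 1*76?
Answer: 190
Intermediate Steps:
K = -5 (K = 71 - 76 = -5)
h(g) = 145 (h(g) = -5 + 150 = 145)
M(s) = s + 2*s² (M(s) = (s² + s²) + s = 2*s² + s = s + 2*s²)
M(K) + h(27 - 38) = -5*(1 + 2*(-5)) + 145 = -5*(1 - 10) + 145 = -5*(-9) + 145 = 45 + 145 = 190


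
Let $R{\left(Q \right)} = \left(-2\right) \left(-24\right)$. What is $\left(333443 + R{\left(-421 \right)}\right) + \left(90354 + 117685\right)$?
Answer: $541530$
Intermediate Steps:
$R{\left(Q \right)} = 48$
$\left(333443 + R{\left(-421 \right)}\right) + \left(90354 + 117685\right) = \left(333443 + 48\right) + \left(90354 + 117685\right) = 333491 + 208039 = 541530$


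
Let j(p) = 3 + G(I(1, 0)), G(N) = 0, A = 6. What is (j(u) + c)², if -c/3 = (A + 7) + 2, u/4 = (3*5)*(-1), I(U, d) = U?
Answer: 1764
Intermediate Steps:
u = -60 (u = 4*((3*5)*(-1)) = 4*(15*(-1)) = 4*(-15) = -60)
c = -45 (c = -3*((6 + 7) + 2) = -3*(13 + 2) = -3*15 = -45)
j(p) = 3 (j(p) = 3 + 0 = 3)
(j(u) + c)² = (3 - 45)² = (-42)² = 1764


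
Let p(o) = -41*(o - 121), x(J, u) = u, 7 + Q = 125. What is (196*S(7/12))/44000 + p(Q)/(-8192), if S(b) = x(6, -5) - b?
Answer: -1347823/33792000 ≈ -0.039886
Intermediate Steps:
Q = 118 (Q = -7 + 125 = 118)
S(b) = -5 - b
p(o) = 4961 - 41*o (p(o) = -41*(-121 + o) = 4961 - 41*o)
(196*S(7/12))/44000 + p(Q)/(-8192) = (196*(-5 - 7/12))/44000 + (4961 - 41*118)/(-8192) = (196*(-5 - 7/12))*(1/44000) + (4961 - 4838)*(-1/8192) = (196*(-5 - 1*7/12))*(1/44000) + 123*(-1/8192) = (196*(-5 - 7/12))*(1/44000) - 123/8192 = (196*(-67/12))*(1/44000) - 123/8192 = -3283/3*1/44000 - 123/8192 = -3283/132000 - 123/8192 = -1347823/33792000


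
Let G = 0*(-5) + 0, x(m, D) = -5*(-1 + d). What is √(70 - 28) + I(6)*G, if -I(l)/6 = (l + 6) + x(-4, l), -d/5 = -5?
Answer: √42 ≈ 6.4807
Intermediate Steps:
d = 25 (d = -5*(-5) = 25)
x(m, D) = -120 (x(m, D) = -5*(-1 + 25) = -5*24 = -120)
G = 0 (G = 0 + 0 = 0)
I(l) = 684 - 6*l (I(l) = -6*((l + 6) - 120) = -6*((6 + l) - 120) = -6*(-114 + l) = 684 - 6*l)
√(70 - 28) + I(6)*G = √(70 - 28) + (684 - 6*6)*0 = √42 + (684 - 36)*0 = √42 + 648*0 = √42 + 0 = √42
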